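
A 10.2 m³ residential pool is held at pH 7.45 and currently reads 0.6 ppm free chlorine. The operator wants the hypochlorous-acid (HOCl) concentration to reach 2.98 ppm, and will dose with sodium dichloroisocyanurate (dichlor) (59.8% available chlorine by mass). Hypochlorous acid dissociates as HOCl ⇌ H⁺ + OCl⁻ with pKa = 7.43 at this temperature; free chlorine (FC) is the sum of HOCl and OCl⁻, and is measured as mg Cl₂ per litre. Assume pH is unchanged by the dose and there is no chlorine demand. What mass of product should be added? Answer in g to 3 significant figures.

Volume: 10.2 m³ = 10,200 L.
[OCl⁻]/[HOCl] = 10^(pH − pKa) = 10^(7.45 − 7.43) = 1.047; fraction as HOCl = 1/(1 + 1.047) = 0.4885.
Free chlorine required for 2.98 ppm HOCl: 2.98 / 0.4885 = 6.1 ppm.
FC to add: 6.1 − 0.6 = 5.5 mg/L as Cl₂.
Cl₂ equivalent: 5.5 mg/L × 10,200 L = 56.1 g.
Product at 59.8% available Cl: 56.1 / 0.598 = 93.82 g.

93.8 g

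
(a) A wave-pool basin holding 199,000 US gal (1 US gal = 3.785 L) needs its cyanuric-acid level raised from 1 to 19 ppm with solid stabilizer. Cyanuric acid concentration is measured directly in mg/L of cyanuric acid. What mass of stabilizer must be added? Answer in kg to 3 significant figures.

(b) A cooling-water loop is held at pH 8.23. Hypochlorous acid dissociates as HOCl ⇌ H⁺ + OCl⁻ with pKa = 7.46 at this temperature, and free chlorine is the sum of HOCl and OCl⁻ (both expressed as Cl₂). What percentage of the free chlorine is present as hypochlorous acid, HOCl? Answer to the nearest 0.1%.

(a) Volume: 199,000 US gal × 3.785 L/gal = 753,215 L.
(a) CYA to add: (19 − 1) = 18 mg/L × 753,215 L = 13,560 g cyanuric acid.

(b) [OCl⁻]/[HOCl] = 10^(pH − pKa) = 10^(8.23 − 7.46) = 10^0.77 = 5.888.
(b) Fraction as HOCl = 1 / (1 + 5.888) = 0.1452.

(a) 13.6 kg; (b) 14.5%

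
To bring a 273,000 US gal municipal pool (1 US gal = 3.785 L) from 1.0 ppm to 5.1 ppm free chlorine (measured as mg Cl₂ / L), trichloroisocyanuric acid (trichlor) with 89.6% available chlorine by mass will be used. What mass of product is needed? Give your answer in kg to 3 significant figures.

Volume: 273,000 US gal × 3.785 L/gal = 1,033,305 L.
Chlorine deficit: 5.1 − 1.0 = 4.1 ppm = 4.1 mg/L as Cl₂.
Cl₂ equivalent needed: 4.1 mg/L × 1,033,305 L = 4,237,000 mg = 4237 g.
Product at 89.6% available chlorine: 4237 / 0.896 = 4728 g.

4.73 kg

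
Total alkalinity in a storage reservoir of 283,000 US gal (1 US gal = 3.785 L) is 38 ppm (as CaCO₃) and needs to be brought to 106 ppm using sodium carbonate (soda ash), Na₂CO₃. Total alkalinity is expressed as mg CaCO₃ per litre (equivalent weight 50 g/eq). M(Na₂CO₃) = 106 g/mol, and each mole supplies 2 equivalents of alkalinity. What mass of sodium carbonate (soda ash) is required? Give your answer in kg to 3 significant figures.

77.2 kg

Volume: 283,000 US gal × 3.785 L/gal = 1,071,155 L.
Alkalinity to add: (106 − 38) = 68 mg/L as CaCO₃ × 1,071,155 L = 72,840 g as CaCO₃.
Equivalents: 72,840 g ÷ 50 g/eq = 1457 eq.
Each mole of Na₂CO₃ supplies 2 eq, so 1457 / 2 = 728.4 mol.
Mass: 728.4 mol × 106 g/mol = 77,210 g.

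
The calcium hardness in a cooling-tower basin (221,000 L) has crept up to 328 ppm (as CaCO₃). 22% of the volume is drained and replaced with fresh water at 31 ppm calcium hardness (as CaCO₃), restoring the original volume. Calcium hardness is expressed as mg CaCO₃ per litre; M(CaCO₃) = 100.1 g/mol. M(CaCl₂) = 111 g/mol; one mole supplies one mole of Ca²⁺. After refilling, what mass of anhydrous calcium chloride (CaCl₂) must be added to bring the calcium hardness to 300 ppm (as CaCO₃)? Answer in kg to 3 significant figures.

After draining 22% and refilling: 328 × 0.78 + 31 × 0.22 = 262.66 ppm.
Deficit to target: 300 − 262.66 = 37.34 mg/L.
As CaCO₃: 37.34 mg/L × 221,000 L = 8252 g; ÷ 100.1 = 82.44 mol Ca²⁺.
Mass: 82.44 × 111 = 9151 g.

9.15 kg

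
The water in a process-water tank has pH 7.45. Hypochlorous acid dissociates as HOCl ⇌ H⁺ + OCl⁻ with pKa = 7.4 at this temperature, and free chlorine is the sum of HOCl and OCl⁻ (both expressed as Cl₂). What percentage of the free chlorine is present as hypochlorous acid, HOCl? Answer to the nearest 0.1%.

47.1%

[OCl⁻]/[HOCl] = 10^(pH − pKa) = 10^(7.45 − 7.4) = 10^0.05 = 1.122.
Fraction as HOCl = 1 / (1 + 1.122) = 0.4712.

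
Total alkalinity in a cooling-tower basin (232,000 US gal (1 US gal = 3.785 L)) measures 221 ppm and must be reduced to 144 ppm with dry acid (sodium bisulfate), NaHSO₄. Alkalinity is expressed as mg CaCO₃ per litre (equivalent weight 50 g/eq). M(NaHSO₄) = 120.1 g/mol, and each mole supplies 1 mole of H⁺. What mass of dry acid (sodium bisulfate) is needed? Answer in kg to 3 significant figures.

162 kg

Volume: 232,000 US gal × 3.785 L/gal = 878,120 L.
Alkalinity to neutralize: (221 − 144) = 77 mg/L as CaCO₃ × 878,120 L = 67,620 g as CaCO₃.
Equivalents of H⁺ required: 67,620 ÷ 50 g/eq = 1352 eq = 1352 mol NaHSO₄.
Mass of NaHSO₄: 1352 × 120.1 = 162,400 g.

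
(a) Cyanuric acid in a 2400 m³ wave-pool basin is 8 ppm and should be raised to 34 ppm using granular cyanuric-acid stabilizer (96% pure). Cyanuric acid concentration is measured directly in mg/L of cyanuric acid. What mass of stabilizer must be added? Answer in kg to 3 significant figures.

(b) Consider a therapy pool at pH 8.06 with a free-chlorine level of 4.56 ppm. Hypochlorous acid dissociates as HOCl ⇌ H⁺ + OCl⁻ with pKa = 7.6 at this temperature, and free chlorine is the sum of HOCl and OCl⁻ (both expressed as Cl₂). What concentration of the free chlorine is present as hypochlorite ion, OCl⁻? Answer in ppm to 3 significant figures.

(a) 65.0 kg; (b) 3.39 ppm

(a) Volume: 2400 m³ = 2,400,000 L.
(a) CYA to add: (34 − 8) = 26 mg/L × 2,400,000 L = 62,400 g cyanuric acid.
(a) At 96% purity: 62,400 / 0.96 = 65,000 g product.

(b) [OCl⁻]/[HOCl] = 10^(pH − pKa) = 10^(8.06 − 7.6) = 10^0.46 = 2.884.
(b) Fraction as HOCl = 1 / (1 + 2.884) = 0.2575.
(b) OCl⁻ = (1 − 0.2575) × 4.56 ppm = 3.386 ppm.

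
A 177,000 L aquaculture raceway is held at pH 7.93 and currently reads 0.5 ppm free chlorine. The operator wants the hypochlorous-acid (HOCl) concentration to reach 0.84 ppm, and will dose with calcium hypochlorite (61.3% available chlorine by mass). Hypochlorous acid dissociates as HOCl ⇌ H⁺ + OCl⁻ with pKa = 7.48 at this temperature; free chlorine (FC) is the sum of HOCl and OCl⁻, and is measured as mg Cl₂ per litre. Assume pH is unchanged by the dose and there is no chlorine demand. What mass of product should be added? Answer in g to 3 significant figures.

782 g

[OCl⁻]/[HOCl] = 10^(pH − pKa) = 10^(7.93 − 7.48) = 2.818; fraction as HOCl = 1/(1 + 2.818) = 0.2619.
Free chlorine required for 0.84 ppm HOCl: 0.84 / 0.2619 = 3.207 ppm.
FC to add: 3.207 − 0.5 = 2.707 mg/L as Cl₂.
Cl₂ equivalent: 2.707 mg/L × 177,000 L = 479.2 g.
Product at 61.3% available Cl: 479.2 / 0.613 = 781.8 g.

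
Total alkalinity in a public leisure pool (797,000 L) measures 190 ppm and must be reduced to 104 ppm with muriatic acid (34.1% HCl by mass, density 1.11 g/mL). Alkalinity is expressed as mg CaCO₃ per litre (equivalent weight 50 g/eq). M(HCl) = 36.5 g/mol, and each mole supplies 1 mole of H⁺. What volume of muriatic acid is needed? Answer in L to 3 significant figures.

132 L

Alkalinity to neutralize: (190 − 104) = 86 mg/L as CaCO₃ × 797,000 L = 68,540 g as CaCO₃.
Equivalents of H⁺ required: 68,540 ÷ 50 g/eq = 1371 eq = 1371 mol HCl.
Mass of HCl: 1371 × 36.5 = 50,040 g.
Mass of 34.1% solution: 50,040 / 0.341 = 146,700 g.
Volume: 146,700 g ÷ 1.11 g/mL = 132,200 mL.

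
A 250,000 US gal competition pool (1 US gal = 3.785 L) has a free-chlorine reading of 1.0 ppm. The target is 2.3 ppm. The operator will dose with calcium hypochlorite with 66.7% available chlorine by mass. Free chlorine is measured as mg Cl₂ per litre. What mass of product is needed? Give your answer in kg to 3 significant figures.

Volume: 250,000 US gal × 3.785 L/gal = 946,250 L.
Chlorine deficit: 2.3 − 1.0 = 1.3 ppm = 1.3 mg/L as Cl₂.
Cl₂ equivalent needed: 1.3 mg/L × 946,250 L = 1,230,000 mg = 1230 g.
Product at 66.7% available chlorine: 1230 / 0.667 = 1844 g.

1.84 kg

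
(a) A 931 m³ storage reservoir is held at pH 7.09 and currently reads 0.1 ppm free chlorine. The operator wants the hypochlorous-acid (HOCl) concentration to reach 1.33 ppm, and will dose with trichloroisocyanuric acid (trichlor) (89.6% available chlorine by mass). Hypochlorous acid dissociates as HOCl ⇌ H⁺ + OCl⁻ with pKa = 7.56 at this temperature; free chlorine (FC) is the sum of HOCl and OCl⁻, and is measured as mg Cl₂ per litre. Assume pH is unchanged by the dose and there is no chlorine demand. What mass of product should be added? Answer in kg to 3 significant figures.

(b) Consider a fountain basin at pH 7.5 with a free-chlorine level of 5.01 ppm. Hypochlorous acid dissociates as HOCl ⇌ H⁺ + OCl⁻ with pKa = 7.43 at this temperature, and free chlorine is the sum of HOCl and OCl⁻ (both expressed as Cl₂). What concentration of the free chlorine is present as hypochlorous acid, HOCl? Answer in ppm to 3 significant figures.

(a) Volume: 931 m³ = 931,000 L.
(a) [OCl⁻]/[HOCl] = 10^(pH − pKa) = 10^(7.09 − 7.56) = 0.3388; fraction as HOCl = 1/(1 + 0.3388) = 0.7469.
(a) Free chlorine required for 1.33 ppm HOCl: 1.33 / 0.7469 = 1.781 ppm.
(a) FC to add: 1.781 − 0.1 = 1.681 mg/L as Cl₂.
(a) Cl₂ equivalent: 1.681 mg/L × 931,000 L = 1565 g.
(a) Product at 89.6% available Cl: 1565 / 0.896 = 1746 g.

(b) [OCl⁻]/[HOCl] = 10^(pH − pKa) = 10^(7.5 − 7.43) = 10^0.07 = 1.175.
(b) Fraction as HOCl = 1 / (1 + 1.175) = 0.4598.
(b) HOCl = 0.4598 × 5.01 ppm = 2.304 ppm.

(a) 1.75 kg; (b) 2.30 ppm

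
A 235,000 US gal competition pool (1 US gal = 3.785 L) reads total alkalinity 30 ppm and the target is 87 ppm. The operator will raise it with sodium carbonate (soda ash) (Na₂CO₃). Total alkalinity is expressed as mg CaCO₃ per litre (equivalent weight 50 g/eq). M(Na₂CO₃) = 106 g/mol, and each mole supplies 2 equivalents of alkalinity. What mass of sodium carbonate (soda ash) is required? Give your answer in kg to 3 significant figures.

Volume: 235,000 US gal × 3.785 L/gal = 889,475 L.
Alkalinity to add: (87 − 30) = 57 mg/L as CaCO₃ × 889,475 L = 50,700 g as CaCO₃.
Equivalents: 50,700 g ÷ 50 g/eq = 1014 eq.
Each mole of Na₂CO₃ supplies 2 eq, so 1014 / 2 = 507 mol.
Mass: 507 mol × 106 g/mol = 53,740 g.

53.7 kg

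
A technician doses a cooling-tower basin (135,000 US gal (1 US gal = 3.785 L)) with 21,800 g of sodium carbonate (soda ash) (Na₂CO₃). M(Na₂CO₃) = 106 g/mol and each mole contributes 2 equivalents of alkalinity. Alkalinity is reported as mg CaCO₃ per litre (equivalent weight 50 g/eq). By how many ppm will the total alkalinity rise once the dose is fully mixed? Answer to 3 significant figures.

40.2 ppm

Volume: 135,000 US gal × 3.785 L/gal = 510,975 L.
Moles of Na₂CO₃: 21,800 g ÷ 106 g/mol = 205.7 mol → 411.3 eq of alkalinity.
As CaCO₃: 411.3 eq × 50 g/eq = 20,570 g.
Rise: 20,570 g / 510,975 L × 1000 = 40.25 mg/L.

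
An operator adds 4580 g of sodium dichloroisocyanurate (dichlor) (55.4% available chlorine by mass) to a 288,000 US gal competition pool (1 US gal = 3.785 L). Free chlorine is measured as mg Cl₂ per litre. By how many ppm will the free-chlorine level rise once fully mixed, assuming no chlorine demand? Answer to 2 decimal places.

2.33 ppm

Volume: 288,000 US gal × 3.785 L/gal = 1,090,080 L.
Available chlorine delivered: 4580 g × 0.554 = 2537 g as Cl₂.
Concentration rise: 2537 g / 1,090,080 L = 2.328 mg/L = 2.33 ppm.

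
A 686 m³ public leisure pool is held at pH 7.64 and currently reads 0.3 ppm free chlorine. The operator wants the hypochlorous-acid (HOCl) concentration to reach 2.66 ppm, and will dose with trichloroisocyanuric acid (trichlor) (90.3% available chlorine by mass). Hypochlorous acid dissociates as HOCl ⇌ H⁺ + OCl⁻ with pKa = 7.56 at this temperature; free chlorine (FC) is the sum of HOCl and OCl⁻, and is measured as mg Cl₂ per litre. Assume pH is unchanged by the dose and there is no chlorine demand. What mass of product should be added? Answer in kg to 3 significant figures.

Volume: 686 m³ = 686,000 L.
[OCl⁻]/[HOCl] = 10^(pH − pKa) = 10^(7.64 − 7.56) = 1.202; fraction as HOCl = 1/(1 + 1.202) = 0.4541.
Free chlorine required for 2.66 ppm HOCl: 2.66 / 0.4541 = 5.858 ppm.
FC to add: 5.858 − 0.3 = 5.558 mg/L as Cl₂.
Cl₂ equivalent: 5.558 mg/L × 686,000 L = 3813 g.
Product at 90.3% available Cl: 3813 / 0.903 = 4222 g.

4.22 kg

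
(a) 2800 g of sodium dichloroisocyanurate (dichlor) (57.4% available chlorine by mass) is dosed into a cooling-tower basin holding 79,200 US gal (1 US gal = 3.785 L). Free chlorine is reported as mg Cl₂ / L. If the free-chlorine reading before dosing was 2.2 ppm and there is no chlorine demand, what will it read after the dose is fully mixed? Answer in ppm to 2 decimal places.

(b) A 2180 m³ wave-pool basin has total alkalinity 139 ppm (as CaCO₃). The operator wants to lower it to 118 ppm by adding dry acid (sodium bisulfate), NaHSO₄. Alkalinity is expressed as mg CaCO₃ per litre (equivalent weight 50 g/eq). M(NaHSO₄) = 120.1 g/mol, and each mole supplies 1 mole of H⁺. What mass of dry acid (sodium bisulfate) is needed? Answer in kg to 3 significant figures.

(a) 7.56 ppm; (b) 110 kg

(a) Volume: 79,200 US gal × 3.785 L/gal = 299,772 L.
(a) Available chlorine delivered: 2800 g × 0.574 = 1607 g as Cl₂.
(a) Concentration rise: 1607 g / 299,772 L = 5.361 mg/L = 5.36 ppm.
(a) Final FC: 2.2 + 5.36 = 7.56 ppm.

(b) Volume: 2180 m³ = 2,180,000 L.
(b) Alkalinity to neutralize: (139 − 118) = 21 mg/L as CaCO₃ × 2,180,000 L = 45,780 g as CaCO₃.
(b) Equivalents of H⁺ required: 45,780 ÷ 50 g/eq = 915.6 eq = 915.6 mol NaHSO₄.
(b) Mass of NaHSO₄: 915.6 × 120.1 = 110,000 g.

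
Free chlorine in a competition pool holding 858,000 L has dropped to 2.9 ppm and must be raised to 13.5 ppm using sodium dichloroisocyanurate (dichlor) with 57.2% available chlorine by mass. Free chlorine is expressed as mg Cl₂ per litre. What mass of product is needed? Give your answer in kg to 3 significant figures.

Chlorine deficit: 13.5 − 2.9 = 10.6 ppm = 10.6 mg/L as Cl₂.
Cl₂ equivalent needed: 10.6 mg/L × 858,000 L = 9,095,000 mg = 9095 g.
Product at 57.2% available chlorine: 9095 / 0.572 = 15,900 g.

15.9 kg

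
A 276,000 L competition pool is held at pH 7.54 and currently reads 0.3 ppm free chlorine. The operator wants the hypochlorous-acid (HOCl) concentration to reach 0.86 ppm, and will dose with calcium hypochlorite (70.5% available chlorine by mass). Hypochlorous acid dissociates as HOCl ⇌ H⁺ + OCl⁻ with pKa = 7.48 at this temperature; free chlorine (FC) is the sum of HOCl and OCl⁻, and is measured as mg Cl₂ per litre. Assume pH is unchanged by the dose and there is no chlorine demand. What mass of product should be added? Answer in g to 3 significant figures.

[OCl⁻]/[HOCl] = 10^(pH − pKa) = 10^(7.54 − 7.48) = 1.148; fraction as HOCl = 1/(1 + 1.148) = 0.4655.
Free chlorine required for 0.86 ppm HOCl: 0.86 / 0.4655 = 1.847 ppm.
FC to add: 1.847 − 0.3 = 1.547 mg/L as Cl₂.
Cl₂ equivalent: 1.547 mg/L × 276,000 L = 427.1 g.
Product at 70.5% available Cl: 427.1 / 0.705 = 605.8 g.

606 g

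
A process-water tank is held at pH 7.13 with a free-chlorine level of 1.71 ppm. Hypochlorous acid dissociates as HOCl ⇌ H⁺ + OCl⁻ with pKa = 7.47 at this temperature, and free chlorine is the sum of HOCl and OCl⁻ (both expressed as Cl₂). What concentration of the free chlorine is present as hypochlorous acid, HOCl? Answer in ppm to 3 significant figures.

[OCl⁻]/[HOCl] = 10^(pH − pKa) = 10^(7.13 − 7.47) = 10^-0.34 = 0.4571.
Fraction as HOCl = 1 / (1 + 0.4571) = 0.6863.
HOCl = 0.6863 × 1.71 ppm = 1.174 ppm.

1.17 ppm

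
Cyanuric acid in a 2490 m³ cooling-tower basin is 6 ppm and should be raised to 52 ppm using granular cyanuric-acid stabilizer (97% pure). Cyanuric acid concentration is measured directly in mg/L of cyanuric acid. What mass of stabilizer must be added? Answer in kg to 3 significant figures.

118 kg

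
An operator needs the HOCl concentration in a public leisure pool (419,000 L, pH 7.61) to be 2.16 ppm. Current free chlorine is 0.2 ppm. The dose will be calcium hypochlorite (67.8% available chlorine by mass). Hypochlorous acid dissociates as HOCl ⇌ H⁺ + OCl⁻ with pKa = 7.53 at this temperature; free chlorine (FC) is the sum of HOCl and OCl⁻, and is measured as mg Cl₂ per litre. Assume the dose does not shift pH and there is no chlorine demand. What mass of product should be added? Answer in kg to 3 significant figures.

2.82 kg

[OCl⁻]/[HOCl] = 10^(pH − pKa) = 10^(7.61 − 7.53) = 1.202; fraction as HOCl = 1/(1 + 1.202) = 0.4541.
Free chlorine required for 2.16 ppm HOCl: 2.16 / 0.4541 = 4.757 ppm.
FC to add: 4.757 − 0.2 = 4.557 mg/L as Cl₂.
Cl₂ equivalent: 4.557 mg/L × 419,000 L = 1909 g.
Product at 67.8% available Cl: 1909 / 0.678 = 2816 g.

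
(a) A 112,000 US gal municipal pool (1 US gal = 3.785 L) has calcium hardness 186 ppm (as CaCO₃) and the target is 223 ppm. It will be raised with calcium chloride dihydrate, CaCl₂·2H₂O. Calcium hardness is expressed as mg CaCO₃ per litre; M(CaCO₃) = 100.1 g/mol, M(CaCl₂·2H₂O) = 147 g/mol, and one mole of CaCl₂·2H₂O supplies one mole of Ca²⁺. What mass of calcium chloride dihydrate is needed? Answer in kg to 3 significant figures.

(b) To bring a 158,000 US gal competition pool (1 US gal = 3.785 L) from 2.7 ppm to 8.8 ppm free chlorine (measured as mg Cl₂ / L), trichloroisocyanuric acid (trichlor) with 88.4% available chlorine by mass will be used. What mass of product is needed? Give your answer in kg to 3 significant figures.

(a) 23.0 kg; (b) 4.13 kg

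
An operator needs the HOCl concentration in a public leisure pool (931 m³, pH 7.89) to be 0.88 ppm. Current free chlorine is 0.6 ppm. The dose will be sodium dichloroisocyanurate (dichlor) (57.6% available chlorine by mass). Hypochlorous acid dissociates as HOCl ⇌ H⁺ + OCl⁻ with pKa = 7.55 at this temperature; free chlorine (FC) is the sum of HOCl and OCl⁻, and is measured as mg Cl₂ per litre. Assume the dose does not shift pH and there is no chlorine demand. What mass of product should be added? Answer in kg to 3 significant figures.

3.56 kg

Volume: 931 m³ = 931,000 L.
[OCl⁻]/[HOCl] = 10^(pH − pKa) = 10^(7.89 − 7.55) = 2.188; fraction as HOCl = 1/(1 + 2.188) = 0.3137.
Free chlorine required for 0.88 ppm HOCl: 0.88 / 0.3137 = 2.805 ppm.
FC to add: 2.805 − 0.6 = 2.205 mg/L as Cl₂.
Cl₂ equivalent: 2.205 mg/L × 931,000 L = 2053 g.
Product at 57.6% available Cl: 2053 / 0.576 = 3564 g.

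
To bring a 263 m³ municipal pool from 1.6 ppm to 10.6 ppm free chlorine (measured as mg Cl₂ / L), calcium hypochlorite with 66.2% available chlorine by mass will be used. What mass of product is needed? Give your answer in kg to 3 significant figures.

Volume: 263 m³ = 263,000 L.
Chlorine deficit: 10.6 − 1.6 = 9 ppm = 9 mg/L as Cl₂.
Cl₂ equivalent needed: 9 mg/L × 263,000 L = 2,367,000 mg = 2367 g.
Product at 66.2% available chlorine: 2367 / 0.662 = 3576 g.

3.58 kg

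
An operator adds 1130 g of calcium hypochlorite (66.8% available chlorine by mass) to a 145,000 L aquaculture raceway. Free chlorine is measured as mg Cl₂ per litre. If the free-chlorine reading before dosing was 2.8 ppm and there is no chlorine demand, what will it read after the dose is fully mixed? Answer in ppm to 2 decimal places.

8.01 ppm

Available chlorine delivered: 1130 g × 0.668 = 754.8 g as Cl₂.
Concentration rise: 754.8 g / 145,000 L = 5.206 mg/L = 5.21 ppm.
Final FC: 2.8 + 5.21 = 8.01 ppm.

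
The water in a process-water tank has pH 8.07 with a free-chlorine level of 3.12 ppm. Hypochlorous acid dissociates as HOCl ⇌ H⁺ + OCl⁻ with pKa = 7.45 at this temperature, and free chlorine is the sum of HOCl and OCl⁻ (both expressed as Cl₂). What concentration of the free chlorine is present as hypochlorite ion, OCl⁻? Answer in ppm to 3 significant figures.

2.52 ppm

[OCl⁻]/[HOCl] = 10^(pH − pKa) = 10^(8.07 − 7.45) = 10^0.62 = 4.169.
Fraction as HOCl = 1 / (1 + 4.169) = 0.1935.
OCl⁻ = (1 − 0.1935) × 3.12 ppm = 2.516 ppm.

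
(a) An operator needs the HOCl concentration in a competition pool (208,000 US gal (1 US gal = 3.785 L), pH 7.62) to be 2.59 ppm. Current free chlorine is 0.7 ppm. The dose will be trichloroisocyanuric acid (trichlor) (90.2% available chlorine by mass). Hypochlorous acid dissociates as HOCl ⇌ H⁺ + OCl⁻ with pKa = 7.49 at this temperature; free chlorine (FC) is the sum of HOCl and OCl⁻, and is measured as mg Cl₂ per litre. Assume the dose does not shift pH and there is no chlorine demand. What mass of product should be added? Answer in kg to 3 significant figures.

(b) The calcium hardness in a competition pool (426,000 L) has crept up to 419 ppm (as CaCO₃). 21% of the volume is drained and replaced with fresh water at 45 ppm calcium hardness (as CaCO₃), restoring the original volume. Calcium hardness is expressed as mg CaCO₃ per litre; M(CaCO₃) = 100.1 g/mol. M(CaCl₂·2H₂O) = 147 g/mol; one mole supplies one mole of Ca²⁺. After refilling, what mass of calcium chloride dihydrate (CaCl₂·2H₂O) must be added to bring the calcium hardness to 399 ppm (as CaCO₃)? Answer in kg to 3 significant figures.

(a) 4.70 kg; (b) 36.6 kg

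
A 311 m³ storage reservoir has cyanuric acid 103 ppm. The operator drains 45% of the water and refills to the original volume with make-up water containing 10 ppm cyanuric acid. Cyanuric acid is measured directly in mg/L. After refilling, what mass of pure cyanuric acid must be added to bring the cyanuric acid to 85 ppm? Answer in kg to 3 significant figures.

Volume: 311 m³ = 311,000 L.
After draining 45% and refilling: 103 × 0.55 + 10 × 0.45 = 61.15 ppm.
Deficit to target: 85 − 61.15 = 23.85 mg/L.
Mass: 23.85 mg/L × 311,000 L = 7417 g cyanuric acid.

7.42 kg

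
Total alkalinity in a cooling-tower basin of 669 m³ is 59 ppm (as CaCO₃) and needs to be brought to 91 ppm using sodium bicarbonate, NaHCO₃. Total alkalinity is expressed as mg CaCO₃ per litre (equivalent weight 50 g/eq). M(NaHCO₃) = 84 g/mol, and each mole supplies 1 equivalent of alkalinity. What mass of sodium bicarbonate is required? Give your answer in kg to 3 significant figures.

Volume: 669 m³ = 669,000 L.
Alkalinity to add: (91 − 59) = 32 mg/L as CaCO₃ × 669,000 L = 21,410 g as CaCO₃.
Equivalents: 21,410 g ÷ 50 g/eq = 428.2 eq.
NaHCO₃ supplies 1 eq per mole → 428.2 mol.
Mass: 428.2 mol × 84 g/mol = 35,970 g.

36.0 kg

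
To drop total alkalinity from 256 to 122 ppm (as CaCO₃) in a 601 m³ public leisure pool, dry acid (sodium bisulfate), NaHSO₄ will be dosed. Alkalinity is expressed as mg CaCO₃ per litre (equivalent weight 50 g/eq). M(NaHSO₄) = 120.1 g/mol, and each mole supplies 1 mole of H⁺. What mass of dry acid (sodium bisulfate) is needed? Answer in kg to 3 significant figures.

193 kg

Volume: 601 m³ = 601,000 L.
Alkalinity to neutralize: (256 − 122) = 134 mg/L as CaCO₃ × 601,000 L = 80,530 g as CaCO₃.
Equivalents of H⁺ required: 80,530 ÷ 50 g/eq = 1611 eq = 1611 mol NaHSO₄.
Mass of NaHSO₄: 1611 × 120.1 = 193,400 g.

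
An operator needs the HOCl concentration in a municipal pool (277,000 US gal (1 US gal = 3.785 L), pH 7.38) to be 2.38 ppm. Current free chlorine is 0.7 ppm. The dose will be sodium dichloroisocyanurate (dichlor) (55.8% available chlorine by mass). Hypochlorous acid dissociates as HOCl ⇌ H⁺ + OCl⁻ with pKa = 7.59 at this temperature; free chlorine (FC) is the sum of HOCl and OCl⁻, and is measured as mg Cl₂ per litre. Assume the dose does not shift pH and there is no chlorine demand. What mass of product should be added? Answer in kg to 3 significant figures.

Volume: 277,000 US gal × 3.785 L/gal = 1,048,445 L.
[OCl⁻]/[HOCl] = 10^(pH − pKa) = 10^(7.38 − 7.59) = 0.6166; fraction as HOCl = 1/(1 + 0.6166) = 0.6186.
Free chlorine required for 2.38 ppm HOCl: 2.38 / 0.6186 = 3.847 ppm.
FC to add: 3.847 − 0.7 = 3.147 mg/L as Cl₂.
Cl₂ equivalent: 3.147 mg/L × 1,048,445 L = 3300 g.
Product at 55.8% available Cl: 3300 / 0.558 = 5914 g.

5.91 kg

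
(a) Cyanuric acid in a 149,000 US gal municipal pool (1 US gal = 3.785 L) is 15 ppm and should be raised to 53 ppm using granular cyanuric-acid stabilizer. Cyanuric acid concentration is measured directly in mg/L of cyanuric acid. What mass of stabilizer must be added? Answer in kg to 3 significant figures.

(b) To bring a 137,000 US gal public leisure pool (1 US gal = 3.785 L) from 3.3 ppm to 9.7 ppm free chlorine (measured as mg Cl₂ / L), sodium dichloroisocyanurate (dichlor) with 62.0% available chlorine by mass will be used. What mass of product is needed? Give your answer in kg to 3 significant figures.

(a) 21.4 kg; (b) 5.35 kg

(a) Volume: 149,000 US gal × 3.785 L/gal = 563,965 L.
(a) CYA to add: (53 − 15) = 38 mg/L × 563,965 L = 21,430 g cyanuric acid.

(b) Volume: 137,000 US gal × 3.785 L/gal = 518,545 L.
(b) Chlorine deficit: 9.7 − 3.3 = 6.4 ppm = 6.4 mg/L as Cl₂.
(b) Cl₂ equivalent needed: 6.4 mg/L × 518,545 L = 3,319,000 mg = 3319 g.
(b) Product at 62.0% available chlorine: 3319 / 0.62 = 5353 g.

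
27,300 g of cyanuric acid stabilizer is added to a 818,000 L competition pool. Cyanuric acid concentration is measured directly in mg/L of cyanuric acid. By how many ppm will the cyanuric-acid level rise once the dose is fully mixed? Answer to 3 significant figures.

33.4 ppm

Rise: 27,300 g / 818,000 L × 1000 = 33.37 mg/L.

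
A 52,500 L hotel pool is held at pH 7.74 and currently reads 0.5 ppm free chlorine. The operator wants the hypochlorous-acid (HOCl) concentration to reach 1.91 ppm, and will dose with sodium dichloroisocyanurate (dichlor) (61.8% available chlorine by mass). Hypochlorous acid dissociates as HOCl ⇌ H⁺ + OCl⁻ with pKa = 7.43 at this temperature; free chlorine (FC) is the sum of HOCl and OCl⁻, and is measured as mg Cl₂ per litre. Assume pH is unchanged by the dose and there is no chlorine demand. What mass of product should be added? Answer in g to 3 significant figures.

451 g

[OCl⁻]/[HOCl] = 10^(pH − pKa) = 10^(7.74 − 7.43) = 2.042; fraction as HOCl = 1/(1 + 2.042) = 0.3288.
Free chlorine required for 1.91 ppm HOCl: 1.91 / 0.3288 = 5.81 ppm.
FC to add: 5.81 − 0.5 = 5.31 mg/L as Cl₂.
Cl₂ equivalent: 5.31 mg/L × 52,500 L = 278.8 g.
Product at 61.8% available Cl: 278.8 / 0.618 = 451.1 g.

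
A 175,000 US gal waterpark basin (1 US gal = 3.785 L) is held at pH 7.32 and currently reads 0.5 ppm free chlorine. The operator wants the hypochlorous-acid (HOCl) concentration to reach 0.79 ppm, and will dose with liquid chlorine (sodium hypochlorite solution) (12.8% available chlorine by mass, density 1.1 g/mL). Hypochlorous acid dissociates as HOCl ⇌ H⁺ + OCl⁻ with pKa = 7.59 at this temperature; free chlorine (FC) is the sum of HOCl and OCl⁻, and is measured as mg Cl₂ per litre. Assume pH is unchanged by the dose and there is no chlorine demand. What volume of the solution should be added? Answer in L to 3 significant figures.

3.36 L

Volume: 175,000 US gal × 3.785 L/gal = 662,375 L.
[OCl⁻]/[HOCl] = 10^(pH − pKa) = 10^(7.32 − 7.59) = 0.537; fraction as HOCl = 1/(1 + 0.537) = 0.6506.
Free chlorine required for 0.79 ppm HOCl: 0.79 / 0.6506 = 1.214 ppm.
FC to add: 1.214 − 0.5 = 0.7143 mg/L as Cl₂.
Cl₂ equivalent: 0.7143 mg/L × 662,375 L = 473.1 g.
Product at 12.8% available Cl: 473.1 / 0.128 = 3696 g.
Volume: 3696 g ÷ 1.1 g/mL = 3360 mL.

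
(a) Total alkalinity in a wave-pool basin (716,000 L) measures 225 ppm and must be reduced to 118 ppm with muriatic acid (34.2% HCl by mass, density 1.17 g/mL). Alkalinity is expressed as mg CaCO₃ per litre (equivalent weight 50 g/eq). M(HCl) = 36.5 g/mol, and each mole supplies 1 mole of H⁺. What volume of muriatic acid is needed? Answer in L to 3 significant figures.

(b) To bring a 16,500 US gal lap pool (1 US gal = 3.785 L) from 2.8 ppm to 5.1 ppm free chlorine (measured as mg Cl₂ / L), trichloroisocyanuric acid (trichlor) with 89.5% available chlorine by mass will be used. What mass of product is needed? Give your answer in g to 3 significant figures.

(a) Alkalinity to neutralize: (225 − 118) = 107 mg/L as CaCO₃ × 716,000 L = 76,610 g as CaCO₃.
(a) Equivalents of H⁺ required: 76,610 ÷ 50 g/eq = 1532 eq = 1532 mol HCl.
(a) Mass of HCl: 1532 × 36.5 = 55,930 g.
(a) Mass of 34.2% solution: 55,930 / 0.342 = 163,500 g.
(a) Volume: 163,500 g ÷ 1.17 g/mL = 139,800 mL.

(b) Volume: 16,500 US gal × 3.785 L/gal = 62,452 L.
(b) Chlorine deficit: 5.1 − 2.8 = 2.3 ppm = 2.3 mg/L as Cl₂.
(b) Cl₂ equivalent needed: 2.3 mg/L × 62,452 L = 143,600 mg = 143.6 g.
(b) Product at 89.5% available chlorine: 143.6 / 0.895 = 160.5 g.

(a) 140 L; (b) 160 g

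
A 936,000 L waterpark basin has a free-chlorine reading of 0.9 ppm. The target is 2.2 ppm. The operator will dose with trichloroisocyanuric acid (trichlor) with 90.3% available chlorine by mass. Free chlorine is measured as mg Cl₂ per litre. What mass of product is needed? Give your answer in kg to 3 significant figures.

1.35 kg

Chlorine deficit: 2.2 − 0.9 = 1.3 ppm = 1.3 mg/L as Cl₂.
Cl₂ equivalent needed: 1.3 mg/L × 936,000 L = 1,217,000 mg = 1217 g.
Product at 90.3% available chlorine: 1217 / 0.903 = 1348 g.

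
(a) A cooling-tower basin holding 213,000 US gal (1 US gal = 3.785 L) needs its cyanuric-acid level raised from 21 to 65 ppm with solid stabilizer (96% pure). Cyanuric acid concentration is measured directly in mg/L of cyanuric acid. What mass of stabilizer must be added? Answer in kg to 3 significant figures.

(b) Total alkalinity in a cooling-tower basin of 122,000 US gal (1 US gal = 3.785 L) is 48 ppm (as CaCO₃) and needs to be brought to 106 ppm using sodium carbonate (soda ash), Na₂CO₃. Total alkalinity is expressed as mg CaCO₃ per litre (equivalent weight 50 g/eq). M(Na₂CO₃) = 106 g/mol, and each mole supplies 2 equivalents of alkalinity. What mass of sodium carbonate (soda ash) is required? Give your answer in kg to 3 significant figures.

(a) 37.0 kg; (b) 28.4 kg

(a) Volume: 213,000 US gal × 3.785 L/gal = 806,205 L.
(a) CYA to add: (65 − 21) = 44 mg/L × 806,205 L = 35,470 g cyanuric acid.
(a) At 96% purity: 35,470 / 0.96 = 36,950 g product.

(b) Volume: 122,000 US gal × 3.785 L/gal = 461,770 L.
(b) Alkalinity to add: (106 − 48) = 58 mg/L as CaCO₃ × 461,770 L = 26,780 g as CaCO₃.
(b) Equivalents: 26,780 g ÷ 50 g/eq = 535.7 eq.
(b) Each mole of Na₂CO₃ supplies 2 eq, so 535.7 / 2 = 267.8 mol.
(b) Mass: 267.8 mol × 106 g/mol = 28,390 g.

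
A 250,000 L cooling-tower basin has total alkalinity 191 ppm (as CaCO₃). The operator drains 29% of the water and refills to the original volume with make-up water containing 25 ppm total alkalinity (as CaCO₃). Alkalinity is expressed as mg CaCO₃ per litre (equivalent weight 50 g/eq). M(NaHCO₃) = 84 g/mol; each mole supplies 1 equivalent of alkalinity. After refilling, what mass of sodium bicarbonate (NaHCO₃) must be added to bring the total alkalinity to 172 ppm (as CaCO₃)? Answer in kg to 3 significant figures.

After draining 29% and refilling: 191 × 0.71 + 25 × 0.29 = 142.86 ppm.
Deficit to target: 172 − 142.86 = 29.14 mg/L.
As CaCO₃: 29.14 mg/L × 250,000 L = 7285 g; ÷ 50 g/eq ÷ 1 = 145.7 mol NaHCO₃.
Mass: 145.7 × 84 = 12,240 g.

12.2 kg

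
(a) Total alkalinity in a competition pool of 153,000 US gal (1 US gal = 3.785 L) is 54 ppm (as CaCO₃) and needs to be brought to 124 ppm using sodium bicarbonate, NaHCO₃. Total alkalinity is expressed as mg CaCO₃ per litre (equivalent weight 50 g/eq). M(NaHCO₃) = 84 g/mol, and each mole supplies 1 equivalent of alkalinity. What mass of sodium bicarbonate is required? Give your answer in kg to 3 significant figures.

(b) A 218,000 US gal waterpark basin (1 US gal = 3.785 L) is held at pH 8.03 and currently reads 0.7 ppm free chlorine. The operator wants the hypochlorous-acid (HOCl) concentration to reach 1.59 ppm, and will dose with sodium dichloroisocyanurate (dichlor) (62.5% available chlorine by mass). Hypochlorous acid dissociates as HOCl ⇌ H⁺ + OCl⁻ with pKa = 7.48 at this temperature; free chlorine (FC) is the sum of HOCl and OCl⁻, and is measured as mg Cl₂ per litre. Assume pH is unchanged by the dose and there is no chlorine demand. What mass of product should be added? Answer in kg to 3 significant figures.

(a) Volume: 153,000 US gal × 3.785 L/gal = 579,105 L.
(a) Alkalinity to add: (124 − 54) = 70 mg/L as CaCO₃ × 579,105 L = 40,540 g as CaCO₃.
(a) Equivalents: 40,540 g ÷ 50 g/eq = 810.7 eq.
(a) NaHCO₃ supplies 1 eq per mole → 810.7 mol.
(a) Mass: 810.7 mol × 84 g/mol = 68,100 g.

(b) Volume: 218,000 US gal × 3.785 L/gal = 825,130 L.
(b) [OCl⁻]/[HOCl] = 10^(pH − pKa) = 10^(8.03 − 7.48) = 3.548; fraction as HOCl = 1/(1 + 3.548) = 0.2199.
(b) Free chlorine required for 1.59 ppm HOCl: 1.59 / 0.2199 = 7.232 ppm.
(b) FC to add: 7.232 − 0.7 = 6.532 mg/L as Cl₂.
(b) Cl₂ equivalent: 6.532 mg/L × 825,130 L = 5389 g.
(b) Product at 62.5% available Cl: 5389 / 0.625 = 8623 g.

(a) 68.1 kg; (b) 8.62 kg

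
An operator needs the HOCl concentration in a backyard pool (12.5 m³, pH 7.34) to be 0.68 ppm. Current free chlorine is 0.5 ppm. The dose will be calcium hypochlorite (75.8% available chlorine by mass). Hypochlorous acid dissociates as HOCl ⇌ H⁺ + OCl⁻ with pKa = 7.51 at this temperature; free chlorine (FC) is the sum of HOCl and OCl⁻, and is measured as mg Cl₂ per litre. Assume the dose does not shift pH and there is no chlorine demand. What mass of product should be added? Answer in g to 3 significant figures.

Volume: 12.5 m³ = 12,500 L.
[OCl⁻]/[HOCl] = 10^(pH − pKa) = 10^(7.34 − 7.51) = 0.6761; fraction as HOCl = 1/(1 + 0.6761) = 0.5966.
Free chlorine required for 0.68 ppm HOCl: 0.68 / 0.5966 = 1.14 ppm.
FC to add: 1.14 − 0.5 = 0.6397 mg/L as Cl₂.
Cl₂ equivalent: 0.6397 mg/L × 12,500 L = 7.997 g.
Product at 75.8% available Cl: 7.997 / 0.758 = 10.55 g.

10.5 g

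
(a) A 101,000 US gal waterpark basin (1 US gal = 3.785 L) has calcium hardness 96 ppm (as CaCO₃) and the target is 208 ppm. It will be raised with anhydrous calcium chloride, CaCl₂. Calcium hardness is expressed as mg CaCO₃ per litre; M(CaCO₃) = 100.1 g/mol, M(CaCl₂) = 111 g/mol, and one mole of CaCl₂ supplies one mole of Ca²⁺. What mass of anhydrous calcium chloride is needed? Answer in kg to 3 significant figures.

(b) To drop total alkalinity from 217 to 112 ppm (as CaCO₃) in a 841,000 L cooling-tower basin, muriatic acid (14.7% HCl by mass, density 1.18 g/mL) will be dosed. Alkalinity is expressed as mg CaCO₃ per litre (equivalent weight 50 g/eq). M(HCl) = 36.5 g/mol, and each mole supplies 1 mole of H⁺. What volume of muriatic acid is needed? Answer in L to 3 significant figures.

(a) 47.5 kg; (b) 372 L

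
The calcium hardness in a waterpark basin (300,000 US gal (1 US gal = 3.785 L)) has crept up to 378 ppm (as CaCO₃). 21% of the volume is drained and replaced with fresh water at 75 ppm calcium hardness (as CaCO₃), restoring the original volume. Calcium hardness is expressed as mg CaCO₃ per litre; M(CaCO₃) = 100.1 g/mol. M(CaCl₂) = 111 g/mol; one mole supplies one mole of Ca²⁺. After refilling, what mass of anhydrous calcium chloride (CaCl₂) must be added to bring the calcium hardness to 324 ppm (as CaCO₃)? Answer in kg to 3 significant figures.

Volume: 300,000 US gal × 3.785 L/gal = 1,135,500 L.
After draining 21% and refilling: 378 × 0.79 + 75 × 0.21 = 314.37 ppm.
Deficit to target: 324 − 314.37 = 9.63 mg/L.
As CaCO₃: 9.63 mg/L × 1,135,500 L = 10,930 g; ÷ 100.1 = 109.2 mol Ca²⁺.
Mass: 109.2 × 111 = 12,130 g.

12.1 kg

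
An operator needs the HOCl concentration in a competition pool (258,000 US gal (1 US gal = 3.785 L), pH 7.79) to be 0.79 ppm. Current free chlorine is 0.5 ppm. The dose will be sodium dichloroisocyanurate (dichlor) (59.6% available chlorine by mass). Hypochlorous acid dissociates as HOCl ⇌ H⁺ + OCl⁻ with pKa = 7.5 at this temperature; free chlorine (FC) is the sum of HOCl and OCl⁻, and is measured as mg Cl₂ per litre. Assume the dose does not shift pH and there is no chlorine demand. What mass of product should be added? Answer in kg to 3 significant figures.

Volume: 258,000 US gal × 3.785 L/gal = 976,530 L.
[OCl⁻]/[HOCl] = 10^(pH − pKa) = 10^(7.79 − 7.5) = 1.95; fraction as HOCl = 1/(1 + 1.95) = 0.339.
Free chlorine required for 0.79 ppm HOCl: 0.79 / 0.339 = 2.33 ppm.
FC to add: 2.33 − 0.5 = 1.83 mg/L as Cl₂.
Cl₂ equivalent: 1.83 mg/L × 976,530 L = 1787 g.
Product at 59.6% available Cl: 1787 / 0.596 = 2999 g.

3.00 kg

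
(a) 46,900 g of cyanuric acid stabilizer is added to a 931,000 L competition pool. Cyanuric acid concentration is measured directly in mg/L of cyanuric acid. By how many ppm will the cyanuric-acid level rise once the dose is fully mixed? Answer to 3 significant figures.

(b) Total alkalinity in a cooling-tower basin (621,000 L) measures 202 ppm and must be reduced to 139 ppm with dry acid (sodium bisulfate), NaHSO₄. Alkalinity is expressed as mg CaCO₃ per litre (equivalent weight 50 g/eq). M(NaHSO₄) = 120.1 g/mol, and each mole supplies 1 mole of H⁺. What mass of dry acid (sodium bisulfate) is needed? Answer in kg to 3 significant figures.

(a) 50.4 ppm; (b) 94.0 kg

(a) Rise: 46,900 g / 931,000 L × 1000 = 50.38 mg/L.

(b) Alkalinity to neutralize: (202 − 139) = 63 mg/L as CaCO₃ × 621,000 L = 39,120 g as CaCO₃.
(b) Equivalents of H⁺ required: 39,120 ÷ 50 g/eq = 782.5 eq = 782.5 mol NaHSO₄.
(b) Mass of NaHSO₄: 782.5 × 120.1 = 93,970 g.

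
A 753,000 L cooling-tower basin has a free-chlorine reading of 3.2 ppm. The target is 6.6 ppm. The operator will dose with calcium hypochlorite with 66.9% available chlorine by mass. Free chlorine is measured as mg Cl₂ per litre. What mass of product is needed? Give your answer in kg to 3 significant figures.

3.83 kg

Chlorine deficit: 6.6 − 3.2 = 3.4 ppm = 3.4 mg/L as Cl₂.
Cl₂ equivalent needed: 3.4 mg/L × 753,000 L = 2,560,000 mg = 2560 g.
Product at 66.9% available chlorine: 2560 / 0.669 = 3827 g.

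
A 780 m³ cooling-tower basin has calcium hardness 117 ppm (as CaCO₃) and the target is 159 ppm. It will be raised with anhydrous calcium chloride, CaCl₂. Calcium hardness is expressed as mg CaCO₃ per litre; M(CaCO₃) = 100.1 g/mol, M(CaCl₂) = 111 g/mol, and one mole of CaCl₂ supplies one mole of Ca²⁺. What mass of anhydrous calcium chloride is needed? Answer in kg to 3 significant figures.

36.3 kg

Volume: 780 m³ = 780,000 L.
Hardness to add: (159 − 117) = 42 mg/L as CaCO₃ × 780,000 L = 32,760 g as CaCO₃.
Moles of Ca²⁺ (1 mol Ca²⁺ ≡ 1 mol CaCO₃): 32,760 / 100.1 g/mol = 327.3 mol.
Mass of CaCl₂: 327.3 × 111 = 36,330 g.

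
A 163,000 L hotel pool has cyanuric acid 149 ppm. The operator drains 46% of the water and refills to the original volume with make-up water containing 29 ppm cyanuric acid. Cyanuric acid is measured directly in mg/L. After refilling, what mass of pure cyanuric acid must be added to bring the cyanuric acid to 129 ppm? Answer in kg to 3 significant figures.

After draining 46% and refilling: 149 × 0.54 + 29 × 0.46 = 93.8 ppm.
Deficit to target: 129 − 93.8 = 35.2 mg/L.
Mass: 35.2 mg/L × 163,000 L = 5738 g cyanuric acid.

5.74 kg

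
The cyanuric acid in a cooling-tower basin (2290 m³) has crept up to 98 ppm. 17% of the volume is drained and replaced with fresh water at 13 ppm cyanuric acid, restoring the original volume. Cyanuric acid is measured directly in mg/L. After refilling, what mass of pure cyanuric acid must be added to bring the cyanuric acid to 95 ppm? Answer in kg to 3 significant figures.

26.2 kg

Volume: 2290 m³ = 2,290,000 L.
After draining 17% and refilling: 98 × 0.83 + 13 × 0.17 = 83.55 ppm.
Deficit to target: 95 − 83.55 = 11.45 mg/L.
Mass: 11.45 mg/L × 2,290,000 L = 26,220 g cyanuric acid.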